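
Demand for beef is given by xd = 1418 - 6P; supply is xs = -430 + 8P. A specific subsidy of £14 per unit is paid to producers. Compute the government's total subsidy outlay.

Pre-subsidy: 1418 - 6P = -430 + 8P gives P* = 132, x* = 626.
With the subsidy, sellers receive Ps = Pb + 14 for each unit, where Pb is the price buyers pay.
Supply in terms of Pb becomes xs = -430 + 8(Pb + 14) = -318 + 8Pb. Setting this equal to demand: 1418 - 6Pb = -318 + 8Pb, so Pb = 124.
Sellers receive Ps = 124 + 14 = 138; x' = 1418 − 6·124 = 674.
Government outlay = subsidy × quantity = 14 × 674 = 9436.

Government cost = £9436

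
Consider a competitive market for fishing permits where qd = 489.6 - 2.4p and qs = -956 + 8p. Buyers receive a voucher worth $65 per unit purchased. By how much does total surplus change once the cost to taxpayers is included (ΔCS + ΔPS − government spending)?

Pre-subsidy: 489.6 - 2.4p = -956 + 8p gives p* = 139, q* = 156.
With the rebate, buyers effectively pay pb = ps − 65, where ps is the price sellers receive.
Demand in terms of ps becomes qd = 489.6 − 2.4(ps − 65) = 645.6 - 2.4ps. Setting this equal to supply: 645.6 - 2.4ps = -956 + 8ps, so ps = 154.
Buyers pay pb = 154 − 65 = 89; q' = -956 + 8·154 = 276.
ΔCS = ½(156 + 276)(139 − 89) = 10800; ΔPS = ½(156 + 276)(154 − 139) = 3240.
Government spending = 65 × 276 = 17940.
Net change = 10800 + 3240 − 17940 = -3900. The loss equals the DWL triangle ½·65·120.

Net change in total surplus = -$3900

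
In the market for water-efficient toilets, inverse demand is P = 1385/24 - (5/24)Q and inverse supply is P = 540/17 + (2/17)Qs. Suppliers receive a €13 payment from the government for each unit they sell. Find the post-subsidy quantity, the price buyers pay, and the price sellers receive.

Pre-subsidy: 1385/24 - (5/24)Q = 540/17 + (2/17)Q gives Q* = 10585/133 and P* = 5470/133.
With the subsidy, sellers receive Ps = Pb + 13 for each unit, where Pb is the price buyers pay.
On the curves, Pb = 1385/24 - (5/24)Q and Ps = 540/17 + (2/17)Q; the wedge Ps − Pb = 13 gives 540/17 + (2/17)Q − (1385/24 - (5/24)Q) = 13, so Q' = 15889/133.
Then Pb = 1385/24 − (5/24)·(15889/133) = 4365/133 and Ps = 540/17 + (2/17)·(15889/133) = 6094/133.

Q' = 15889/133; buyers pay 4365/133; sellers receive 6094/133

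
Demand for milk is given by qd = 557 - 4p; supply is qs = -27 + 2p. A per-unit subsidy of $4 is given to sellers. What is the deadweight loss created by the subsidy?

Deadweight loss = 32/3

Pre-subsidy: 557 - 4p = -27 + 2p gives p* = 292/3, q* = 503/3.
With the subsidy, sellers receive ps = pb + 4 for each unit, where pb is the price buyers pay.
Supply in terms of pb becomes qs = -27 + 2(pb + 4) = -19 + 2pb. Setting this equal to demand: 557 - 4pb = -19 + 2pb, so pb = 96.
Sellers receive ps = 96 + 4 = 100; q' = 557 − 4·96 = 173.
The subsidy expands output by 173 − 503/3 = 16/3 past the efficient level; on those units the gap between marginal cost and willingness to pay runs from 0 up to 4.
DWL = ½ × 4 × 16/3 = 32/3.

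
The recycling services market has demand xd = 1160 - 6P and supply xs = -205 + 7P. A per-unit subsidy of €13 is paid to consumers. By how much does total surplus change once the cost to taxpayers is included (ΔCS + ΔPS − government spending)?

Pre-subsidy: 1160 - 6P = -205 + 7P gives P* = 105, x* = 530.
With the rebate, buyers effectively pay Pb = Ps − 13, where Ps is the price sellers receive.
Demand in terms of Ps becomes xd = 1160 − 6(Ps − 13) = 1238 - 6Ps. Setting this equal to supply: 1238 - 6Ps = -205 + 7Ps, so Ps = 111.
Buyers pay Pb = 111 − 13 = 98; x' = -205 + 7·111 = 572.
ΔCS = ½(530 + 572)(105 − 98) = 3857; ΔPS = ½(530 + 572)(111 − 105) = 3306.
Government spending = 13 × 572 = 7436.
Net change = 3857 + 3306 − 7436 = -273. The loss equals the DWL triangle ½·13·42.

Net change in total surplus = -€273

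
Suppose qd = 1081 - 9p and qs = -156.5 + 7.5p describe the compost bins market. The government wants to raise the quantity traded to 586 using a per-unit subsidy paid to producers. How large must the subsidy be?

At q = 586, invert demand for the buyer price: pb = (1081 − 586)/9 = 55; invert supply for the seller price: ps = (586 − (-156.5))/7.5 = 99.
The subsidy must fill the gap: s = ps − pb = 99 − 55 = 44.

Required subsidy s = 44 per unit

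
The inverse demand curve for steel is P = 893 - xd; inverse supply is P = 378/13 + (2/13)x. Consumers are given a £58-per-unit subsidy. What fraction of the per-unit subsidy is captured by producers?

Producer share = 2/15

Pre-subsidy: 893 - x = 378/13 + (2/13)x gives x* = 11231/15 and P* = 2164/15.
With the rebate, buyers effectively pay Pb = Ps − 58, where Ps is the price sellers receive.
On the curves, Pb = 893 - x and Ps = 378/13 + (2/13)x; the wedge Ps − Pb = 58 gives 378/13 + (2/13)x − (893 - x) = 58, so x' = 799.
Then Pb = 893 − 1·799 = 94 and Ps = 378/13 + (2/13)·799 = 152.
Buyers' price falls by P* − Pb = 2164/15 − 94 = 754/15; sellers' price rises by Ps − P* = 152 − 2164/15 = 116/15.
So producers capture (116/15)/58 = 2/15 of each unit of subsidy.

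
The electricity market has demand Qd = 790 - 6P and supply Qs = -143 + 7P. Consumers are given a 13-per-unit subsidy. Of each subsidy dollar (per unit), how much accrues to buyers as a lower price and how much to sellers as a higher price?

Pre-subsidy: 790 - 6P = -143 + 7P gives P* = 933/13, Q* = 4672/13.
With the rebate, buyers effectively pay Pb = Ps − 13, where Ps is the price sellers receive.
Demand in terms of Ps becomes Qd = 790 − 6(Ps − 13) = 868 - 6Ps. Setting this equal to supply: 868 - 6Ps = -143 + 7Ps, so Ps = 1011/13.
Buyers pay Pb = 1011/13 − 13 = 842/13; Q' = -143 + 7·(1011/13) = 5218/13.
Buyers' price falls by P* − Pb = 933/13 − 842/13 = 7; sellers' price rises by Ps − P* = 1011/13 − 933/13 = 6.

Buyers gain 7 per unit; sellers gain 6 per unit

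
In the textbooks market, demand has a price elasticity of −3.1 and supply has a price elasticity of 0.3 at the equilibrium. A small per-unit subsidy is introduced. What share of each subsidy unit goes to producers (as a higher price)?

Producer share = 31/34

For a small subsidy around the equilibrium, the benefit split depends on the relative slopes, which at a point are proportional to the elasticities.
Buyer share = εs/(εs + |εd|) = 0.3/(0.3 + 3.1) = 3/34; seller share = |εd|/(εs + |εd|) = 31/34.
So producers capture 31/34 of the subsidy.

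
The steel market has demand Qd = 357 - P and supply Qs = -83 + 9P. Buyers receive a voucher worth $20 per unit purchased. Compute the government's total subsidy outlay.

Government cost = $6620

Pre-subsidy: 357 - P = -83 + 9P gives P* = 44, Q* = 313.
With the rebate, buyers effectively pay Pb = Ps − 20, where Ps is the price sellers receive.
Demand in terms of Ps becomes Qd = 357 − 1(Ps − 20) = 377 - Ps. Setting this equal to supply: 377 - Ps = -83 + 9Ps, so Ps = 46.
Buyers pay Pb = 46 − 20 = 26; Q' = -83 + 9·46 = 331.
Government outlay = subsidy × quantity = 20 × 331 = 6620.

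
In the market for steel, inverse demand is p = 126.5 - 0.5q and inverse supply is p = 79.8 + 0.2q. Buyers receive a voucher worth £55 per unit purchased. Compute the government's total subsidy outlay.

Government cost = 55935/7

Pre-subsidy: 126.5 - 0.5q = 79.8 + 0.2q gives q* = 467/7 and p* = 652/7.
With the rebate, buyers effectively pay pb = ps − 55, where ps is the price sellers receive.
On the curves, pb = 126.5 - 0.5q and ps = 79.8 + 0.2q; the wedge ps − pb = 55 gives 79.8 + 0.2q − (126.5 - 0.5q) = 55, so q' = 1017/7.
Then pb = 126.5 − 0.5·(1017/7) = 377/7 and ps = 79.8 + 0.2·(1017/7) = 762/7.
Government outlay = subsidy × quantity = 55 × 1017/7 = 55935/7.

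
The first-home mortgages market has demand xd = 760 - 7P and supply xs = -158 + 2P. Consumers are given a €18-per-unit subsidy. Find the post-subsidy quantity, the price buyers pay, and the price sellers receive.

Pre-subsidy: 760 - 7P = -158 + 2P gives P* = 102, x* = 46.
With the rebate, buyers effectively pay Pb = Ps − 18, where Ps is the price sellers receive.
Demand in terms of Ps becomes xd = 760 − 7(Ps − 18) = 886 - 7Ps. Setting this equal to supply: 886 - 7Ps = -158 + 2Ps, so Ps = 116.
Buyers pay Pb = 116 − 18 = 98; x' = -158 + 2·116 = 74.

x' = 74; buyers pay €98; sellers receive €116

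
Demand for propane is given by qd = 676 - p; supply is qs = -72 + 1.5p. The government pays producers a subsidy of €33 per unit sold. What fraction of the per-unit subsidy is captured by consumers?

Consumer share = 0.6

Pre-subsidy: 676 - p = -72 + 1.5p gives p* = 299.2, q* = 376.8.
With the subsidy, sellers receive ps = pb + 33 for each unit, where pb is the price buyers pay.
Supply in terms of pb becomes qs = -72 + 1.5(pb + 33) = -22.5 + 1.5pb. Setting this equal to demand: 676 - pb = -22.5 + 1.5pb, so pb = 279.4.
Sellers receive ps = 279.4 + 33 = 312.4; q' = 676 − 1·279.4 = 396.6.
Buyers' price falls by p* − pb = 299.2 − 279.4 = 19.8; sellers' price rises by ps − p* = 312.4 − 299.2 = 13.2.
So consumers capture 19.8/33 = 0.6 of each unit of subsidy.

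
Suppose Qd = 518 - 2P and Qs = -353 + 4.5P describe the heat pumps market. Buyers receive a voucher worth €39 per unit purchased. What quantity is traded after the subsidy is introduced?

Q' = 304

Pre-subsidy: 518 - 2P = -353 + 4.5P gives P* = 134, Q* = 250.
With the rebate, buyers effectively pay Pb = Ps − 39, where Ps is the price sellers receive.
Demand in terms of Ps becomes Qd = 518 − 2(Ps − 39) = 596 - 2Ps. Setting this equal to supply: 596 - 2Ps = -353 + 4.5Ps, so Ps = 146.
Buyers pay Pb = 146 − 39 = 107; Q' = -353 + 4.5·146 = 304.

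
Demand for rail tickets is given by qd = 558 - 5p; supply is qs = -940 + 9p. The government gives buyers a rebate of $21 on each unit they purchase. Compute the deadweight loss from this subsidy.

Deadweight loss = $708.75

Pre-subsidy: 558 - 5p = -940 + 9p gives p* = 107, q* = 23.
With the rebate, buyers effectively pay pb = ps − 21, where ps is the price sellers receive.
Demand in terms of ps becomes qd = 558 − 5(ps − 21) = 663 - 5ps. Setting this equal to supply: 663 - 5ps = -940 + 9ps, so ps = 114.5.
Buyers pay pb = 114.5 − 21 = 93.5; q' = -940 + 9·114.5 = 90.5.
The subsidy expands output by 90.5 − 23 = 67.5 past the efficient level; on those units the gap between marginal cost and willingness to pay runs from 0 up to 21.
DWL = ½ × 21 × 67.5 = 708.75.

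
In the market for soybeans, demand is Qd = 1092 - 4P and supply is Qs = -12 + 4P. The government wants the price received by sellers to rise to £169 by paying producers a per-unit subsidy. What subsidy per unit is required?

Required subsidy s = £62 per unit

At a seller price of 169, quantity supplied is -12 + 4·169 = 664.
Buyers absorb 664 only when they pay Pb with 1092 − 4·Pb = 664, i.e. Pb = 107.
s = Ps − Pb = 169 − 107 = 62.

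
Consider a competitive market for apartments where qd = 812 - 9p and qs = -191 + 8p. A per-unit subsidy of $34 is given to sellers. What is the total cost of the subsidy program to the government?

Pre-subsidy: 812 - 9p = -191 + 8p gives p* = 59, q* = 281.
With the subsidy, sellers receive ps = pb + 34 for each unit, where pb is the price buyers pay.
Supply in terms of pb becomes qs = -191 + 8(pb + 34) = 81 + 8pb. Setting this equal to demand: 812 - 9pb = 81 + 8pb, so pb = 43.
Sellers receive ps = 43 + 34 = 77; q' = 812 − 9·43 = 425.
Government outlay = subsidy × quantity = 34 × 425 = 14450.

Government cost = $14450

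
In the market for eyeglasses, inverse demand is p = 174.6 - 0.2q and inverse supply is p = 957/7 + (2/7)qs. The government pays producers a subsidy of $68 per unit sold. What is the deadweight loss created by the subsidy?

Pre-subsidy: 174.6 - 0.2q = 957/7 + (2/7)q gives q* = 78 and p* = 159.
With the subsidy, sellers receive ps = pb + 68 for each unit, where pb is the price buyers pay.
On the curves, pb = 174.6 - 0.2q and ps = 957/7 + (2/7)q; the wedge ps − pb = 68 gives 957/7 + (2/7)q − (174.6 - 0.2q) = 68, so q' = 218.
Then pb = 174.6 − 0.2·218 = 131 and ps = 957/7 + (2/7)·218 = 199.
The subsidy expands output by 218 − 78 = 140 past the efficient level; on those units the gap between marginal cost and willingness to pay runs from 0 up to 68.
DWL = ½ × 68 × 140 = 4760.

Deadweight loss = $4760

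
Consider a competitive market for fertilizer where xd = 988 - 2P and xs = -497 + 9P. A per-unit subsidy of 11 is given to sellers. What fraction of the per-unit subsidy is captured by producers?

Producer share = 2/11

Pre-subsidy: 988 - 2P = -497 + 9P gives P* = 135, x* = 718.
With the subsidy, sellers receive Ps = Pb + 11 for each unit, where Pb is the price buyers pay.
Supply in terms of Pb becomes xs = -497 + 9(Pb + 11) = -398 + 9Pb. Setting this equal to demand: 988 - 2Pb = -398 + 9Pb, so Pb = 126.
Sellers receive Ps = 126 + 11 = 137; x' = 988 − 2·126 = 736.
Buyers' price falls by P* − Pb = 135 − 126 = 9; sellers' price rises by Ps − P* = 137 − 135 = 2.
So producers capture 2/11 = 2/11 of each unit of subsidy.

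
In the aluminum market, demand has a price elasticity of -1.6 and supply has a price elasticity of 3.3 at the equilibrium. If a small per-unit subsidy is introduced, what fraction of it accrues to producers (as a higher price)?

For a small subsidy around the equilibrium, the benefit split depends on the relative slopes, which at a point are proportional to the elasticities.
Buyer share = εs/(εs + |εd|) = 3.3/(3.3 + 1.6) = 33/49; seller share = |εd|/(εs + |εd|) = 16/49.
So producers capture 16/49 of the subsidy.

Producer share = 16/49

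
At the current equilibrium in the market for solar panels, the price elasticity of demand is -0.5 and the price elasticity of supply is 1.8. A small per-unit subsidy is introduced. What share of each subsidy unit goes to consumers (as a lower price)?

For a small subsidy around the equilibrium, the benefit split depends on the relative slopes, which at a point are proportional to the elasticities.
Buyer share = εs/(εs + |εd|) = 1.8/(1.8 + 0.5) = 18/23; seller share = |εd|/(εs + |εd|) = 5/23.

Consumer share = 18/23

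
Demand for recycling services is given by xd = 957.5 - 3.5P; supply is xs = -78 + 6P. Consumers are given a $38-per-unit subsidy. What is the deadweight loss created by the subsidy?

Deadweight loss = $1596

Pre-subsidy: 957.5 - 3.5P = -78 + 6P gives P* = 109, x* = 576.
With the rebate, buyers effectively pay Pb = Ps − 38, where Ps is the price sellers receive.
Demand in terms of Ps becomes xd = 957.5 − 3.5(Ps − 38) = 1090.5 - 3.5Ps. Setting this equal to supply: 1090.5 - 3.5Ps = -78 + 6Ps, so Ps = 123.
Buyers pay Pb = 123 − 38 = 85; x' = -78 + 6·123 = 660.
The subsidy expands output by 660 − 576 = 84 past the efficient level; on those units the gap between marginal cost and willingness to pay runs from 0 up to 38.
DWL = ½ × 38 × 84 = 1596.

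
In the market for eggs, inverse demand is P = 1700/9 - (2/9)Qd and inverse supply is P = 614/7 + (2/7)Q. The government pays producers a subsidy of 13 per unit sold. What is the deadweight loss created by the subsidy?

Deadweight loss = 166.359375

Pre-subsidy: 1700/9 - (2/9)Q = 614/7 + (2/7)Q gives Q* = 199.1875 and P* = 144.625.
With the subsidy, sellers receive Ps = Pb + 13 for each unit, where Pb is the price buyers pay.
On the curves, Pb = 1700/9 - (2/9)Q and Ps = 614/7 + (2/7)Q; the wedge Ps − Pb = 13 gives 614/7 + (2/7)Q − (1700/9 - (2/9)Q) = 13, so Q' = 224.78125.
Then Pb = 1700/9 − (2/9)·224.78125 = 138.9375 and Ps = 614/7 + (2/7)·224.78125 = 151.9375.
The subsidy expands output by 224.78125 − 199.1875 = 25.59375 past the efficient level; on those units the gap between marginal cost and willingness to pay runs from 0 up to 13.
DWL = ½ × 13 × 25.59375 = 166.359375.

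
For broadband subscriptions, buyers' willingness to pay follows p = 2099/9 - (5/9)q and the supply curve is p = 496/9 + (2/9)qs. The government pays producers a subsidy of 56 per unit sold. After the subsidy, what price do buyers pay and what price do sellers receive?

Buyers pay 66; sellers receive 122

Pre-subsidy: 2099/9 - (5/9)q = 496/9 + (2/9)q gives q* = 229 and p* = 106.
With the subsidy, sellers receive ps = pb + 56 for each unit, where pb is the price buyers pay.
On the curves, pb = 2099/9 - (5/9)q and ps = 496/9 + (2/9)q; the wedge ps − pb = 56 gives 496/9 + (2/9)q − (2099/9 - (5/9)q) = 56, so q' = 301.
Then pb = 2099/9 − (5/9)·301 = 66 and ps = 496/9 + (2/9)·301 = 122.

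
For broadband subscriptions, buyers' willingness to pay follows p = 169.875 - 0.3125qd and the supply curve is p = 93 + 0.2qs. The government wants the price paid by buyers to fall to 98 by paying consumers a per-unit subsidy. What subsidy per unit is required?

Required subsidy s = 41 per unit

At a buyer price of 98, quantity demanded is 543.6 − 3.2·98 = 230.
Sellers supply 230 only when they receive ps = 93 + 0.2·230 = 139.
s = ps − pb = 139 − 98 = 41.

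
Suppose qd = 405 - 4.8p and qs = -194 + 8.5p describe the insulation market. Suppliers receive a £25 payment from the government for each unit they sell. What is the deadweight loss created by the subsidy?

Pre-subsidy: 405 - 4.8p = -194 + 8.5p gives p* = 5990/133, q* = 25113/133.
With the subsidy, sellers receive ps = pb + 25 for each unit, where pb is the price buyers pay.
Supply in terms of pb becomes qs = -194 + 8.5(pb + 25) = 18.5 + 8.5pb. Setting this equal to demand: 405 - 4.8pb = 18.5 + 8.5pb, so pb = 3865/133.
Sellers receive ps = 3865/133 + 25 = 7190/133; q' = 405 − 4.8·(3865/133) = 35313/133.
The subsidy expands output by 35313/133 − 25113/133 = 10200/133 past the efficient level; on those units the gap between marginal cost and willingness to pay runs from 0 up to 25.
DWL = ½ × 25 × 10200/133 = 127500/133.

Deadweight loss = 127500/133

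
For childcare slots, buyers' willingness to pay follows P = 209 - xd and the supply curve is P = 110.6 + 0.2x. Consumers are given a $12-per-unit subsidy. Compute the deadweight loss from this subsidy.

Deadweight loss = $60

Pre-subsidy: 209 - x = 110.6 + 0.2x gives x* = 82 and P* = 127.
With the rebate, buyers effectively pay Pb = Ps − 12, where Ps is the price sellers receive.
On the curves, Pb = 209 - x and Ps = 110.6 + 0.2x; the wedge Ps − Pb = 12 gives 110.6 + 0.2x − (209 - x) = 12, so x' = 92.
Then Pb = 209 − 1·92 = 117 and Ps = 110.6 + 0.2·92 = 129.
The subsidy expands output by 92 − 82 = 10 past the efficient level; on those units the gap between marginal cost and willingness to pay runs from 0 up to 12.
DWL = ½ × 12 × 10 = 60.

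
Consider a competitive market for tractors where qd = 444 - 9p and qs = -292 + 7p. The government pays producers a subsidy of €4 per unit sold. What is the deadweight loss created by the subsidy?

Deadweight loss = €31.5

Pre-subsidy: 444 - 9p = -292 + 7p gives p* = 46, q* = 30.
With the subsidy, sellers receive ps = pb + 4 for each unit, where pb is the price buyers pay.
Supply in terms of pb becomes qs = -292 + 7(pb + 4) = -264 + 7pb. Setting this equal to demand: 444 - 9pb = -264 + 7pb, so pb = 44.25.
Sellers receive ps = 44.25 + 4 = 48.25; q' = 444 − 9·44.25 = 45.75.
The subsidy expands output by 45.75 − 30 = 15.75 past the efficient level; on those units the gap between marginal cost and willingness to pay runs from 0 up to 4.
DWL = ½ × 4 × 15.75 = 31.5.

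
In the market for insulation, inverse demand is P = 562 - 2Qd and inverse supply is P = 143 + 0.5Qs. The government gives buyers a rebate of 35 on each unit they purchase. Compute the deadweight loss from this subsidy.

Pre-subsidy: 562 - 2Q = 143 + 0.5Q gives Q* = 167.6 and P* = 226.8.
With the rebate, buyers effectively pay Pb = Ps − 35, where Ps is the price sellers receive.
On the curves, Pb = 562 - 2Q and Ps = 143 + 0.5Q; the wedge Ps − Pb = 35 gives 143 + 0.5Q − (562 - 2Q) = 35, so Q' = 181.6.
Then Pb = 562 − 2·181.6 = 198.8 and Ps = 143 + 0.5·181.6 = 233.8.
The subsidy expands output by 181.6 − 167.6 = 14 past the efficient level; on those units the gap between marginal cost and willingness to pay runs from 0 up to 35.
DWL = ½ × 35 × 14 = 245.

Deadweight loss = 245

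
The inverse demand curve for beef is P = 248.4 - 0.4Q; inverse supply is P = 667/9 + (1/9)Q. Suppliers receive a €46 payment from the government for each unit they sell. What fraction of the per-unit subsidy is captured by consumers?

Pre-subsidy: 248.4 - 0.4Q = 667/9 + (1/9)Q gives Q* = 341 and P* = 112.
With the subsidy, sellers receive Ps = Pb + 46 for each unit, where Pb is the price buyers pay.
On the curves, Pb = 248.4 - 0.4Q and Ps = 667/9 + (1/9)Q; the wedge Ps − Pb = 46 gives 667/9 + (1/9)Q − (248.4 - 0.4Q) = 46, so Q' = 431.
Then Pb = 248.4 − 0.4·431 = 76 and Ps = 667/9 + (1/9)·431 = 122.
Buyers' price falls by P* − Pb = 112 − 76 = 36; sellers' price rises by Ps − P* = 122 − 112 = 10.
So consumers capture 36/46 = 18/23 of each unit of subsidy.

Consumer share = 18/23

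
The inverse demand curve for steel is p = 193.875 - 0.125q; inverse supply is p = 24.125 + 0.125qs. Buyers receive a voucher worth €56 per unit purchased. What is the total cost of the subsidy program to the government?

Pre-subsidy: 193.875 - 0.125q = 24.125 + 0.125q gives q* = 679 and p* = 109.
With the rebate, buyers effectively pay pb = ps − 56, where ps is the price sellers receive.
On the curves, pb = 193.875 - 0.125q and ps = 24.125 + 0.125q; the wedge ps − pb = 56 gives 24.125 + 0.125q − (193.875 - 0.125q) = 56, so q' = 903.
Then pb = 193.875 − 0.125·903 = 81 and ps = 24.125 + 0.125·903 = 137.
Government outlay = subsidy × quantity = 56 × 903 = 50568.

Government cost = €50568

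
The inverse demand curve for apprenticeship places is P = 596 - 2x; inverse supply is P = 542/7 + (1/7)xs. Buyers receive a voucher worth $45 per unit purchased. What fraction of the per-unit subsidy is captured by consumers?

Pre-subsidy: 596 - 2x = 542/7 + (1/7)x gives x* = 242 and P* = 112.
With the rebate, buyers effectively pay Pb = Ps − 45, where Ps is the price sellers receive.
On the curves, Pb = 596 - 2x and Ps = 542/7 + (1/7)x; the wedge Ps − Pb = 45 gives 542/7 + (1/7)x − (596 - 2x) = 45, so x' = 263.
Then Pb = 596 − 2·263 = 70 and Ps = 542/7 + (1/7)·263 = 115.
Buyers' price falls by P* − Pb = 112 − 70 = 42; sellers' price rises by Ps − P* = 115 − 112 = 3.
So consumers capture 42/45 = 14/15 of each unit of subsidy.

Consumer share = 14/15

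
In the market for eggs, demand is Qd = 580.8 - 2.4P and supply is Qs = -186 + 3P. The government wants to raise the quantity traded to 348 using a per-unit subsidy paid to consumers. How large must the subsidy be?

At Q = 348, invert demand for the buyer price: Pb = (580.8 − 348)/2.4 = 97; invert supply for the seller price: Ps = (348 − (-186))/3 = 178.
The subsidy must fill the gap: s = Ps − Pb = 178 − 97 = 81.

Required subsidy s = 81 per unit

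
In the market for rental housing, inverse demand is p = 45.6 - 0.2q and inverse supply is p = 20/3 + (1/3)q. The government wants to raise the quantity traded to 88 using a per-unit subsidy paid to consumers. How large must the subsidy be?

Required subsidy s = 8 per unit

At q = 88, from the demand curve buyers pay pb = 45.6 − 0.2·88 = 28; from the supply curve sellers need ps = 20/3 + (1/3)·88 = 36.
The subsidy must fill the gap: s = ps − pb = 36 − 28 = 8.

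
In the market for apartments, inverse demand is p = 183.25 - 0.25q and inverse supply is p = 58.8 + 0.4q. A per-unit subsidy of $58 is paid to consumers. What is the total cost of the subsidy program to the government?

Pre-subsidy: 183.25 - 0.25q = 58.8 + 0.4q gives q* = 2489/13 and p* = 1760/13.
With the rebate, buyers effectively pay pb = ps − 58, where ps is the price sellers receive.
On the curves, pb = 183.25 - 0.25q and ps = 58.8 + 0.4q; the wedge ps − pb = 58 gives 58.8 + 0.4q − (183.25 - 0.25q) = 58, so q' = 3649/13.
Then pb = 183.25 − 0.25·(3649/13) = 1470/13 and ps = 58.8 + 0.4·(3649/13) = 2224/13.
Government outlay = subsidy × quantity = 58 × 3649/13 = 211642/13.

Government cost = 211642/13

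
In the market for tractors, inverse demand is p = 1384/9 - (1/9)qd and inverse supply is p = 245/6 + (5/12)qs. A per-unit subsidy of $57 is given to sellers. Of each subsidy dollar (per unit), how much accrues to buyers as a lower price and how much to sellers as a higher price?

Pre-subsidy: 1384/9 - (1/9)q = 245/6 + (5/12)q gives q* = 214 and p* = 130.
With the subsidy, sellers receive ps = pb + 57 for each unit, where pb is the price buyers pay.
On the curves, pb = 1384/9 - (1/9)q and ps = 245/6 + (5/12)q; the wedge ps − pb = 57 gives 245/6 + (5/12)q − (1384/9 - (1/9)q) = 57, so q' = 322.
Then pb = 1384/9 − (1/9)·322 = 118 and ps = 245/6 + (5/12)·322 = 175.
Buyers' price falls by p* − pb = 130 − 118 = 12; sellers' price rises by ps − p* = 175 − 130 = 45.

Buyers gain $12 per unit; sellers gain $45 per unit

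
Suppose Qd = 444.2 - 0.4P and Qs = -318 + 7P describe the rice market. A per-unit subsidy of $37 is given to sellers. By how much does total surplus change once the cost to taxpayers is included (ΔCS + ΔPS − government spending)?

Net change in total surplus = -$259

Pre-subsidy: 444.2 - 0.4P = -318 + 7P gives P* = 103, Q* = 403.
With the subsidy, sellers receive Ps = Pb + 37 for each unit, where Pb is the price buyers pay.
Supply in terms of Pb becomes Qs = -318 + 7(Pb + 37) = -59 + 7Pb. Setting this equal to demand: 444.2 - 0.4Pb = -59 + 7Pb, so Pb = 68.
Sellers receive Ps = 68 + 37 = 105; Q' = 444.2 − 0.4·68 = 417.
ΔCS = ½(403 + 417)(103 − 68) = 14350; ΔPS = ½(403 + 417)(105 − 103) = 820.
Government spending = 37 × 417 = 15429.
Net change = 14350 + 820 − 15429 = -259. The loss equals the DWL triangle ½·37·14.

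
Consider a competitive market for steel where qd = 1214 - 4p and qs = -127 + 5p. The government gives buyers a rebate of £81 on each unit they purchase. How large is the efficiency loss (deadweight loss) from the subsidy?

Pre-subsidy: 1214 - 4p = -127 + 5p gives p* = 149, q* = 618.
With the rebate, buyers effectively pay pb = ps − 81, where ps is the price sellers receive.
Demand in terms of ps becomes qd = 1214 − 4(ps − 81) = 1538 - 4ps. Setting this equal to supply: 1538 - 4ps = -127 + 5ps, so ps = 185.
Buyers pay pb = 185 − 81 = 104; q' = -127 + 5·185 = 798.
The subsidy expands output by 798 − 618 = 180 past the efficient level; on those units the gap between marginal cost and willingness to pay runs from 0 up to 81.
DWL = ½ × 81 × 180 = 7290.

Deadweight loss = £7290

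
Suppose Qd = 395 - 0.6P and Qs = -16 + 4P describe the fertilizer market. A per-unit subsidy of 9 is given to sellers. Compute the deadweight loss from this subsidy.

Deadweight loss = 486/23

Pre-subsidy: 395 - 0.6P = -16 + 4P gives P* = 2055/23, Q* = 7852/23.
With the subsidy, sellers receive Ps = Pb + 9 for each unit, where Pb is the price buyers pay.
Supply in terms of Pb becomes Qs = -16 + 4(Pb + 9) = 20 + 4Pb. Setting this equal to demand: 395 - 0.6Pb = 20 + 4Pb, so Pb = 1875/23.
Sellers receive Ps = 1875/23 + 9 = 2082/23; Q' = 395 − 0.6·(1875/23) = 7960/23.
The subsidy expands output by 7960/23 − 7852/23 = 108/23 past the efficient level; on those units the gap between marginal cost and willingness to pay runs from 0 up to 9.
DWL = ½ × 9 × 108/23 = 486/23.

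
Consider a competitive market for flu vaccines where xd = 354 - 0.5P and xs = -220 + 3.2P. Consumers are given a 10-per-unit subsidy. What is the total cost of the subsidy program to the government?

Government cost = 103880/37

Pre-subsidy: 354 - 0.5P = -220 + 3.2P gives P* = 5740/37, x* = 10228/37.
With the rebate, buyers effectively pay Pb = Ps − 10, where Ps is the price sellers receive.
Demand in terms of Ps becomes xd = 354 − 0.5(Ps − 10) = 359 - 0.5Ps. Setting this equal to supply: 359 - 0.5Ps = -220 + 3.2Ps, so Ps = 5790/37.
Buyers pay Pb = 5790/37 − 10 = 5420/37; x' = -220 + 3.2·(5790/37) = 10388/37.
Government outlay = subsidy × quantity = 10 × 10388/37 = 103880/37.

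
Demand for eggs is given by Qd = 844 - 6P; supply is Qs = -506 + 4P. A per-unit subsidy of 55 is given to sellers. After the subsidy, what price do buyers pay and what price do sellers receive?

Buyers pay 113; sellers receive 168

Pre-subsidy: 844 - 6P = -506 + 4P gives P* = 135, Q* = 34.
With the subsidy, sellers receive Ps = Pb + 55 for each unit, where Pb is the price buyers pay.
Supply in terms of Pb becomes Qs = -506 + 4(Pb + 55) = -286 + 4Pb. Setting this equal to demand: 844 - 6Pb = -286 + 4Pb, so Pb = 113.
Sellers receive Ps = 113 + 55 = 168; Q' = 844 − 6·113 = 166.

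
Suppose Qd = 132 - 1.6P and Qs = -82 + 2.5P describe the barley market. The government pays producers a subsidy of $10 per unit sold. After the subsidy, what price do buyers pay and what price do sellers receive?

Buyers pay 1890/41; sellers receive 2300/41

Pre-subsidy: 132 - 1.6P = -82 + 2.5P gives P* = 2140/41, Q* = 1988/41.
With the subsidy, sellers receive Ps = Pb + 10 for each unit, where Pb is the price buyers pay.
Supply in terms of Pb becomes Qs = -82 + 2.5(Pb + 10) = -57 + 2.5Pb. Setting this equal to demand: 132 - 1.6Pb = -57 + 2.5Pb, so Pb = 1890/41.
Sellers receive Ps = 1890/41 + 10 = 2300/41; Q' = 132 − 1.6·(1890/41) = 2388/41.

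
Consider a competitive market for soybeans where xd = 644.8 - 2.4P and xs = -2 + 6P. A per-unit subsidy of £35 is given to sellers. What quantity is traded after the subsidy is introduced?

x' = 520

Pre-subsidy: 644.8 - 2.4P = -2 + 6P gives P* = 77, x* = 460.
With the subsidy, sellers receive Ps = Pb + 35 for each unit, where Pb is the price buyers pay.
Supply in terms of Pb becomes xs = -2 + 6(Pb + 35) = 208 + 6Pb. Setting this equal to demand: 644.8 - 2.4Pb = 208 + 6Pb, so Pb = 52.
Sellers receive Ps = 52 + 35 = 87; x' = 644.8 − 2.4·52 = 520.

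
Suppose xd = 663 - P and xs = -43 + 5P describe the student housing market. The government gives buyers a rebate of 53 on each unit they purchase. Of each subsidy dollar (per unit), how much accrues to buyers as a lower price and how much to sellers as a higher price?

Buyers gain 265/6 per unit; sellers gain 53/6 per unit

Pre-subsidy: 663 - P = -43 + 5P gives P* = 353/3, x* = 1636/3.
With the rebate, buyers effectively pay Pb = Ps − 53, where Ps is the price sellers receive.
Demand in terms of Ps becomes xd = 663 − 1(Ps − 53) = 716 - Ps. Setting this equal to supply: 716 - Ps = -43 + 5Ps, so Ps = 126.5.
Buyers pay Pb = 126.5 − 53 = 73.5; x' = -43 + 5·126.5 = 589.5.
Buyers' price falls by P* − Pb = 353/3 − 73.5 = 265/6; sellers' price rises by Ps − P* = 126.5 − 353/3 = 53/6.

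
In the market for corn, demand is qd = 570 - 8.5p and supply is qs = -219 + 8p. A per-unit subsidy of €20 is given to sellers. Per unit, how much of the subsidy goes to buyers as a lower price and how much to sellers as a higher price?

Pre-subsidy: 570 - 8.5p = -219 + 8p gives p* = 526/11, q* = 1799/11.
With the subsidy, sellers receive ps = pb + 20 for each unit, where pb is the price buyers pay.
Supply in terms of pb becomes qs = -219 + 8(pb + 20) = -59 + 8pb. Setting this equal to demand: 570 - 8.5pb = -59 + 8pb, so pb = 1258/33.
Sellers receive ps = 1258/33 + 20 = 1918/33; q' = 570 − 8.5·(1258/33) = 8117/33.
Buyers' price falls by p* − pb = 526/11 − 1258/33 = 320/33; sellers' price rises by ps − p* = 1918/33 − 526/11 = 340/33.

Buyers gain 320/33 per unit; sellers gain 340/33 per unit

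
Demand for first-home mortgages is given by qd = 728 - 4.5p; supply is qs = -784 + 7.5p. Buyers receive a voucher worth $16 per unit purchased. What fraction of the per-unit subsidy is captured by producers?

Pre-subsidy: 728 - 4.5p = -784 + 7.5p gives p* = 126, q* = 161.
With the rebate, buyers effectively pay pb = ps − 16, where ps is the price sellers receive.
Demand in terms of ps becomes qd = 728 − 4.5(ps − 16) = 800 - 4.5ps. Setting this equal to supply: 800 - 4.5ps = -784 + 7.5ps, so ps = 132.
Buyers pay pb = 132 − 16 = 116; q' = -784 + 7.5·132 = 206.
Buyers' price falls by p* − pb = 126 − 116 = 10; sellers' price rises by ps − p* = 132 − 126 = 6.
So producers capture 6/16 = 0.375 of each unit of subsidy.

Producer share = 0.375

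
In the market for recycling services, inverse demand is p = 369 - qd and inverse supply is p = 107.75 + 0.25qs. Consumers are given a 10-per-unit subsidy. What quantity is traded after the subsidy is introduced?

q' = 217

Pre-subsidy: 369 - q = 107.75 + 0.25q gives q* = 209 and p* = 160.
With the rebate, buyers effectively pay pb = ps − 10, where ps is the price sellers receive.
On the curves, pb = 369 - q and ps = 107.75 + 0.25q; the wedge ps − pb = 10 gives 107.75 + 0.25q − (369 - q) = 10, so q' = 217.
Then pb = 369 − 1·217 = 152 and ps = 107.75 + 0.25·217 = 162.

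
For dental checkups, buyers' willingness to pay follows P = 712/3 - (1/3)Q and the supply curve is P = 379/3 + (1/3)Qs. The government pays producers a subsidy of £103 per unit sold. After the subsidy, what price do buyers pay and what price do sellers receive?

Pre-subsidy: 712/3 - (1/3)Q = 379/3 + (1/3)Q gives Q* = 166.5 and P* = 1091/6.
With the subsidy, sellers receive Ps = Pb + 103 for each unit, where Pb is the price buyers pay.
On the curves, Pb = 712/3 - (1/3)Q and Ps = 379/3 + (1/3)Q; the wedge Ps − Pb = 103 gives 379/3 + (1/3)Q − (712/3 - (1/3)Q) = 103, so Q' = 321.
Then Pb = 712/3 − (1/3)·321 = 391/3 and Ps = 379/3 + (1/3)·321 = 700/3.

Buyers pay 391/3; sellers receive 700/3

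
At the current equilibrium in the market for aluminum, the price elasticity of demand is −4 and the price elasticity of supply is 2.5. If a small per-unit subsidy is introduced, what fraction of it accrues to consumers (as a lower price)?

Consumer share = 5/13

For a small subsidy around the equilibrium, the benefit split depends on the relative slopes, which at a point are proportional to the elasticities.
Buyer share = εs/(εs + |εd|) = 2.5/(2.5 + 4) = 5/13; seller share = |εd|/(εs + |εd|) = 8/13.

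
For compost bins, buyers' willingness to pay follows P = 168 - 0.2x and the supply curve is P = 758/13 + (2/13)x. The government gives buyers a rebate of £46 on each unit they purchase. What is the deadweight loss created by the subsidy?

Pre-subsidy: 168 - 0.2x = 758/13 + (2/13)x gives x* = 310 and P* = 106.
With the rebate, buyers effectively pay Pb = Ps − 46, where Ps is the price sellers receive.
On the curves, Pb = 168 - 0.2x and Ps = 758/13 + (2/13)x; the wedge Ps − Pb = 46 gives 758/13 + (2/13)x − (168 - 0.2x) = 46, so x' = 440.
Then Pb = 168 − 0.2·440 = 80 and Ps = 758/13 + (2/13)·440 = 126.
The subsidy expands output by 440 − 310 = 130 past the efficient level; on those units the gap between marginal cost and willingness to pay runs from 0 up to 46.
DWL = ½ × 46 × 130 = 2990.

Deadweight loss = £2990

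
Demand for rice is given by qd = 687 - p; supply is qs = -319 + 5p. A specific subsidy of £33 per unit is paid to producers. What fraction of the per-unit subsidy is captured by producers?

Producer share = 1/6

Pre-subsidy: 687 - p = -319 + 5p gives p* = 503/3, q* = 1558/3.
With the subsidy, sellers receive ps = pb + 33 for each unit, where pb is the price buyers pay.
Supply in terms of pb becomes qs = -319 + 5(pb + 33) = -154 + 5pb. Setting this equal to demand: 687 - pb = -154 + 5pb, so pb = 841/6.
Sellers receive ps = 841/6 + 33 = 1039/6; q' = 687 − 1·(841/6) = 3281/6.
Buyers' price falls by p* − pb = 503/3 − 841/6 = 27.5; sellers' price rises by ps − p* = 1039/6 − 503/3 = 5.5.
So producers capture 5.5/33 = 1/6 of each unit of subsidy.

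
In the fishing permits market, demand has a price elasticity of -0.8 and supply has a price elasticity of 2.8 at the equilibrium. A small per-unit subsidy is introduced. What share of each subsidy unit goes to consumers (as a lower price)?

Consumer share = 7/9

For a small subsidy around the equilibrium, the benefit split depends on the relative slopes, which at a point are proportional to the elasticities.
Buyer share = εs/(εs + |εd|) = 2.8/(2.8 + 0.8) = 7/9; seller share = |εd|/(εs + |εd|) = 2/9.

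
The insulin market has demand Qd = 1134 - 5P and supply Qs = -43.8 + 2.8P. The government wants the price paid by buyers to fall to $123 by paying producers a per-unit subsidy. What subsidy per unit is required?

At a buyer price of 123, quantity demanded is 1134 − 5·123 = 519.
Sellers supply 519 only when they receive Ps with -43.8 + 2.8·Ps = 519, i.e. Ps = 201.
s = Ps − Pb = 201 − 123 = 78.

Required subsidy s = $78 per unit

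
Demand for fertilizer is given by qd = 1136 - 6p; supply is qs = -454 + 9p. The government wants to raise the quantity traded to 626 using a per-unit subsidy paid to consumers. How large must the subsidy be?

Required subsidy s = 35 per unit

At q = 626, invert demand for the buyer price: pb = (1136 − 626)/6 = 85; invert supply for the seller price: ps = (626 − (-454))/9 = 120.
The subsidy must fill the gap: s = ps − pb = 120 − 85 = 35.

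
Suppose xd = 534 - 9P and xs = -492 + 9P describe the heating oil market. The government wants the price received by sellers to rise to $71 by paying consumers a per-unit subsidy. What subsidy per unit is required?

At a seller price of 71, quantity supplied is -492 + 9·71 = 147.
Buyers absorb 147 only when they pay Pb with 534 − 9·Pb = 147, i.e. Pb = 43.
s = Ps − Pb = 71 − 43 = 28.

Required subsidy s = $28 per unit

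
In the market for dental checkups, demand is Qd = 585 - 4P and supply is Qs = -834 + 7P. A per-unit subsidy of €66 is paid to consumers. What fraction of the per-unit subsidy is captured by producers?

Pre-subsidy: 585 - 4P = -834 + 7P gives P* = 129, Q* = 69.
With the rebate, buyers effectively pay Pb = Ps − 66, where Ps is the price sellers receive.
Demand in terms of Ps becomes Qd = 585 − 4(Ps − 66) = 849 - 4Ps. Setting this equal to supply: 849 - 4Ps = -834 + 7Ps, so Ps = 153.
Buyers pay Pb = 153 − 66 = 87; Q' = -834 + 7·153 = 237.
Buyers' price falls by P* − Pb = 129 − 87 = 42; sellers' price rises by Ps − P* = 153 − 129 = 24.
So producers capture 24/66 = 4/11 of each unit of subsidy.

Producer share = 4/11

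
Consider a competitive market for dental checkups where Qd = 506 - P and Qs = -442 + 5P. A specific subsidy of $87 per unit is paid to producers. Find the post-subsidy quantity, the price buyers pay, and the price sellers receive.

Pre-subsidy: 506 - P = -442 + 5P gives P* = 158, Q* = 348.
With the subsidy, sellers receive Ps = Pb + 87 for each unit, where Pb is the price buyers pay.
Supply in terms of Pb becomes Qs = -442 + 5(Pb + 87) = -7 + 5Pb. Setting this equal to demand: 506 - Pb = -7 + 5Pb, so Pb = 85.5.
Sellers receive Ps = 85.5 + 87 = 172.5; Q' = 506 − 1·85.5 = 420.5.

Q' = 420.5; buyers pay $85.5; sellers receive $172.5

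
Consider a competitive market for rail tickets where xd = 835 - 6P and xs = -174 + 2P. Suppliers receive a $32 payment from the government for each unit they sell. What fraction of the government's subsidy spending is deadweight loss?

Pre-subsidy: 835 - 6P = -174 + 2P gives P* = 126.125, x* = 78.25.
With the subsidy, sellers receive Ps = Pb + 32 for each unit, where Pb is the price buyers pay.
Supply in terms of Pb becomes xs = -174 + 2(Pb + 32) = -110 + 2Pb. Setting this equal to demand: 835 - 6Pb = -110 + 2Pb, so Pb = 118.125.
Sellers receive Ps = 118.125 + 32 = 150.125; x' = 835 − 6·118.125 = 126.25.
ΔCS = ½(78.25 + 126.25)(126.125 − 118.125) = 818; ΔPS = ½(78.25 + 126.25)(150.125 − 126.125) = 2454.
Government spending = 32 × 126.25 = 4040.
DWL = ½ × 32 × (126.25 − 78.25) = 768; fraction = 768 / 4040 = 96/505.

DWL / government spending = 96/505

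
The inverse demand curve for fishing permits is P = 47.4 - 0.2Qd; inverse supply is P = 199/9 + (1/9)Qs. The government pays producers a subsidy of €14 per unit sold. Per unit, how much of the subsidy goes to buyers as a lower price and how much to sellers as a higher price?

Pre-subsidy: 47.4 - 0.2Q = 199/9 + (1/9)Q gives Q* = 569/7 and P* = 218/7.
With the subsidy, sellers receive Ps = Pb + 14 for each unit, where Pb is the price buyers pay.
On the curves, Pb = 47.4 - 0.2Q and Ps = 199/9 + (1/9)Q; the wedge Ps − Pb = 14 gives 199/9 + (1/9)Q − (47.4 - 0.2Q) = 14, so Q' = 884/7.
Then Pb = 47.4 − 0.2·(884/7) = 155/7 and Ps = 199/9 + (1/9)·(884/7) = 253/7.
Buyers' price falls by P* − Pb = 218/7 − 155/7 = 9; sellers' price rises by Ps − P* = 253/7 − 218/7 = 5.

Buyers gain €9 per unit; sellers gain €5 per unit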